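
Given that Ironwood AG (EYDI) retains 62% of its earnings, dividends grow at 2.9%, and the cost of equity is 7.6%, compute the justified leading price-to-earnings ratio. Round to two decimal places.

Payout ratio b = 1 − 0.62 = 0.38.
Justified leading P/E = b/(r−g) = 0.38/(0.076−0.029) = 8.0851

8.09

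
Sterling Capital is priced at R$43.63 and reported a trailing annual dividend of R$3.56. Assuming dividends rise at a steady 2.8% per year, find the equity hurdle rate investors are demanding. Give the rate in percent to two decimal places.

11.19%

Rearranging the constant-growth DDM: r = D₁/P₀ + g.
D₁ = 3.56 × (1 + 0.028) = 3.6597.
r = 3.6597 / 43.63 + 0.028 = 0.08388 + 0.028 = 0.11188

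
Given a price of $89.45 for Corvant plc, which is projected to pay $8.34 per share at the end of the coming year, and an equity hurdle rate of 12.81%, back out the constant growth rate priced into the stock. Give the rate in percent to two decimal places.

From P₀ = D₁/(r − g), the implied growth is g = r − D₁/P₀.
g = 0.1281 − 8.34/89.45 = 0.1281 − 0.09324 = 0.03486

3.49%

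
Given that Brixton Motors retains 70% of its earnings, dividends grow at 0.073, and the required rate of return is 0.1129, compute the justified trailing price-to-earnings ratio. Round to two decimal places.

Payout ratio b = 1 − 0.70 = 0.30.
Justified trailing P/E = b(1+g)/(r−g) = 0.30×(1+0.073)/(0.1129−0.073) = 8.0677

8.07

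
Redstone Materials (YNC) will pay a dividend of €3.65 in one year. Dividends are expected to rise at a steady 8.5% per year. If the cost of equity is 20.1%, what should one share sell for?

€31.47

Gordon growth model: P₀ = D₁/(r − g), with D₁ = 3.65 given directly.
P₀ = 3.6500 / (0.201 − 0.085) = 3.6500 / 0.116 = 31.4655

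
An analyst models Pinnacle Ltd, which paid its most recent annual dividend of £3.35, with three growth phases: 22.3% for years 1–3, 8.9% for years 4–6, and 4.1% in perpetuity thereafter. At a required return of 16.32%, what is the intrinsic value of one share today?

Three-stage DDM. Project D₁…D_6; terminal Gordon value at t=6 with g = 0.041; discount at r = 0.1632.
D_1 = 4.0971
D_2 = 5.0107
D_3 = 6.1281
D_4 = 6.6735
D_5 = 7.2674
D_6 = 7.9142
TV_6 = 8.2387/(0.1632−0.041) = 67.4198
P₀ = Σ Dₜ/(1+r)ᵗ + TV_6/(1+r)^6 = 48.5907

£48.59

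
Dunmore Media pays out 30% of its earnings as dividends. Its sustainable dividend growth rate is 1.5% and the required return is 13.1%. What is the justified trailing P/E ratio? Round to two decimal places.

Justified trailing P/E = b(1+g)/(r−g) = 0.30×(1+0.015)/(0.131−0.015) = 2.6250

2.62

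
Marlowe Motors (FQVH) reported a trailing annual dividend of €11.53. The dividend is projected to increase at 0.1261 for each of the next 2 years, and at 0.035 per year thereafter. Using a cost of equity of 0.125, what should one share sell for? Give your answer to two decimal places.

Two-stage DDM. Project D₁…D_2 at 0.1261, terminal growth 0.035, discount at r = 0.125.
D_1 = 12.9839
D_2 = 14.6212
Terminal value at t=2: TV = D_3/(r−g) = 15.1329/(0.125−0.035) = 168.1439
P₀ = 12.9839/(1+0.125)^1 + 14.6212/(1+0.125)^2 + 168.1439/(1+0.125)^2 = 155.9483

€155.95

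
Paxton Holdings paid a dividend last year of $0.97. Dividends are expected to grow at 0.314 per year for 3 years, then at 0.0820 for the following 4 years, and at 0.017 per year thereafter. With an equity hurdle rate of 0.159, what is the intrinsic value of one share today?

$16.23

Three-stage DDM. Project D₁…D_7; terminal Gordon value at t=7 with g = 0.017; discount at r = 0.159.
D_1 = 1.2746
D_2 = 1.6748
D_3 = 2.2007
D_4 = 2.3811
D_5 = 2.5764
D_6 = 2.7877
D_7 = 3.0162
TV_7 = 3.0675/(0.159−0.017) = 21.6023
P₀ = Σ Dₜ/(1+r)ᵗ + TV_7/(1+r)^7 = 16.2253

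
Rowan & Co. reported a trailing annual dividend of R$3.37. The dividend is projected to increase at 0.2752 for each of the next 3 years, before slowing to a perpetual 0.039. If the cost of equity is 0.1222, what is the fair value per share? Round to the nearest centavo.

R$74.88

Two-stage DDM. Project D₁…D_3 at 0.2752, terminal growth 0.039, discount at r = 0.1222.
D_1 = 4.2974
D_2 = 5.4801
D_3 = 6.9882
Terminal value at t=3: TV = D_4/(r−g) = 7.2607/(0.1222−0.039) = 87.2684
P₀ = 4.2974/(1+0.1222)^1 + 5.4801/(1+0.1222)^2 + 6.9882/(1+0.1222)^3 + 87.2684/(1+0.1222)^3 = 74.8772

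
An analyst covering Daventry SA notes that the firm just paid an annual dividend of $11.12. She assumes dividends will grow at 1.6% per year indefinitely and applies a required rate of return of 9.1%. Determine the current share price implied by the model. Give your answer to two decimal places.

$150.64

Gordon growth model: P₀ = D₁/(r − g). D₁ = 11.12 × (1 + 0.016) = 11.2979.
P₀ = 11.2979 / (0.091 − 0.016) = 11.2979 / 0.075 = 150.6389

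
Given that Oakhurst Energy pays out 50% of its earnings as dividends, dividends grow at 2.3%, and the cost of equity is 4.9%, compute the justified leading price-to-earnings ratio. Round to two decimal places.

Justified leading P/E = b/(r−g) = 0.50/(0.049−0.023) = 19.2308

19.23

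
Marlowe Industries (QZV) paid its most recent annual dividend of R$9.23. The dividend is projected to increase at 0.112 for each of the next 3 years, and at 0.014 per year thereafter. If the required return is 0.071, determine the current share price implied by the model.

Two-stage DDM. Project D₁…D_3 at 0.112, terminal growth 0.014, discount at r = 0.071.
D_1 = 10.2638
D_2 = 11.4133
D_3 = 12.6916
Terminal value at t=3: TV = D_4/(r−g) = 12.8693/(0.071−0.014) = 225.7767
P₀ = 10.2638/(1+0.071)^1 + 11.4133/(1+0.071)^2 + 12.6916/(1+0.071)^3 + 225.7767/(1+0.071)^3 = 213.6500

R$213.65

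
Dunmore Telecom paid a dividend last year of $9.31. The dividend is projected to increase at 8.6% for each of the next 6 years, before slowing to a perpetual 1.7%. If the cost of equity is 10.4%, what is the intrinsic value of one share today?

Two-stage DDM. Project D₁…D_6 at 0.086, terminal growth 0.017, discount at r = 0.104.
D_1 = 10.1107
D_2 = 10.9802
D_3 = 11.9245
D_4 = 12.9500
D_5 = 14.0637
D_6 = 15.2732
Terminal value at t=6: TV = D_7/(r−g) = 15.5328/(0.104−0.017) = 178.5379
P₀ = 10.1107/(1+0.104)^1 + 10.9802/(1+0.104)^2 + 11.9245/(1+0.104)^3 + 12.9500/(1+0.104)^4 + 14.0637/(1+0.104)^5 + 15.2732/(1+0.104)^6 + 178.5379/(1+0.104)^6 = 151.3664

$151.37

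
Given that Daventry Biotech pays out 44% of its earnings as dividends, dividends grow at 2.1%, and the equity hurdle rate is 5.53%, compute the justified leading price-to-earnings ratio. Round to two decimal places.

Justified leading P/E = b/(r−g) = 0.44/(0.0553−0.021) = 12.8280

12.83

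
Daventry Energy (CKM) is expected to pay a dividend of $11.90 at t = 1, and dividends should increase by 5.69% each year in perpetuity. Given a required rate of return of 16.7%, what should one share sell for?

$108.08

Gordon growth model: P₀ = D₁/(r − g), with D₁ = 11.90 given directly.
P₀ = 11.9000 / (0.167 − 0.0569) = 11.9000 / 0.1101 = 108.0836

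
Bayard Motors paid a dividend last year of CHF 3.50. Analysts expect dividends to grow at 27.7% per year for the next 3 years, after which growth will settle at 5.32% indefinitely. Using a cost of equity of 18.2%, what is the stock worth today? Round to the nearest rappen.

CHF 48.37

Two-stage DDM. Project D₁…D_3 at 0.277, terminal growth 0.0532, discount at r = 0.182.
D_1 = 4.4695
D_2 = 5.7076
D_3 = 7.2885
Terminal value at t=3: TV = D_4/(r−g) = 7.6763/(0.182−0.0532) = 59.5986
P₀ = 4.4695/(1+0.182)^1 + 5.7076/(1+0.182)^2 + 7.2885/(1+0.182)^3 + 59.5986/(1+0.182)^3 = 48.3698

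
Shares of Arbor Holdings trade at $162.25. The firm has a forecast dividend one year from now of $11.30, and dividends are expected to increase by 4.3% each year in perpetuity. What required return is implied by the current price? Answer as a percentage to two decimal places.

Rearranging the constant-growth DDM: r = D₁/P₀ + g.
r = 11.3000 / 162.25 + 0.043 = 0.06965 + 0.043 = 0.11265

11.26%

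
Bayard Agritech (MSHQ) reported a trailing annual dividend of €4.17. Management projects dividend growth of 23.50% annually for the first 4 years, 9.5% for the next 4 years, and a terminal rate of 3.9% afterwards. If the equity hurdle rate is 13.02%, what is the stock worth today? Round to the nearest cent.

Three-stage DDM. Project D₁…D_8; terminal Gordon value at t=8 with g = 0.039; discount at r = 0.1302.
D_1 = 5.1499
D_2 = 6.3602
D_3 = 7.8548
D_4 = 9.7007
D_5 = 10.6223
D_6 = 11.6314
D_7 = 12.7364
D_8 = 13.9463
TV_8 = 14.4903/(0.1302−0.039) = 158.8843
P₀ = Σ Dₜ/(1+r)ᵗ + TV_8/(1+r)^8 = 102.5903

€102.59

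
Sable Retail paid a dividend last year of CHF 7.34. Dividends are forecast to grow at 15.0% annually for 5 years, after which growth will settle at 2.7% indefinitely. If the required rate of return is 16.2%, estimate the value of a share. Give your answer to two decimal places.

CHF 88.59

Two-stage DDM. Project D₁…D_5 at 0.15, terminal growth 0.027, discount at r = 0.162.
D_1 = 8.4410
D_2 = 9.7071
D_3 = 11.1632
D_4 = 12.8377
D_5 = 14.7634
Terminal value at t=5: TV = D_6/(r−g) = 15.1620/(0.162−0.027) = 112.3109
P₀ = 8.4410/(1+0.162)^1 + 9.7071/(1+0.162)^2 + 11.1632/(1+0.162)^3 + 12.8377/(1+0.162)^4 + 14.7634/(1+0.162)^5 + 112.3109/(1+0.162)^5 = 88.5926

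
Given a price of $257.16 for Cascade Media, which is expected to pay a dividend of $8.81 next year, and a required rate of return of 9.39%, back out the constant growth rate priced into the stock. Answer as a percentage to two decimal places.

From P₀ = D₁/(r − g), the implied growth is g = r − D₁/P₀.
g = 0.0939 − 8.81/257.16 = 0.0939 − 0.03426 = 0.05964

5.96%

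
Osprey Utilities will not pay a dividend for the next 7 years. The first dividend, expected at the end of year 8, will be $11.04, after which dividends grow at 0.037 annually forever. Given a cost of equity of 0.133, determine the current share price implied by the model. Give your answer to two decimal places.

$47.98

Deferred-dividend DDM. At t=7 the remaining stream is a growing perpetuity with first payment D_8 = 11.04.
V_7 = D_8/(r−g) = 11.04/(0.133−0.037) = 115.0000
P₀ = V_7/(1+r)^7 = 115.0000/(1+0.133)^7 = 47.9831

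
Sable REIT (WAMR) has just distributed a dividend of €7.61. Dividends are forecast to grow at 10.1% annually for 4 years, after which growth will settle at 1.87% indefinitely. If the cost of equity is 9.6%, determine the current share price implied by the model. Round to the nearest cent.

Two-stage DDM. Project D₁…D_4 at 0.101, terminal growth 0.0187, discount at r = 0.096.
D_1 = 8.3786
D_2 = 9.2248
D_3 = 10.1566
D_4 = 11.1824
Terminal value at t=4: TV = D_5/(r−g) = 11.3915/(0.096−0.0187) = 147.3672
P₀ = 8.3786/(1+0.096)^1 + 9.2248/(1+0.096)^2 + 10.1566/(1+0.096)^3 + 11.1824/(1+0.096)^4 + 147.3672/(1+0.096)^4 = 132.9200

€132.92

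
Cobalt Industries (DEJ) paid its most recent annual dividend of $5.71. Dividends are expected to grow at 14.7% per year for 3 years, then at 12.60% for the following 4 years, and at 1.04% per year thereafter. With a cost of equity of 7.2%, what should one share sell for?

Three-stage DDM. Project D₁…D_7; terminal Gordon value at t=7 with g = 0.0104; discount at r = 0.072.
D_1 = 6.5494
D_2 = 7.5121
D_3 = 8.6164
D_4 = 9.7021
D_5 = 10.9245
D_6 = 12.3010
D_7 = 13.8510
TV_7 = 13.9950/(0.072−0.0104) = 227.1917
P₀ = Σ Dₜ/(1+r)ᵗ + TV_7/(1+r)^7 = 190.9691

$190.97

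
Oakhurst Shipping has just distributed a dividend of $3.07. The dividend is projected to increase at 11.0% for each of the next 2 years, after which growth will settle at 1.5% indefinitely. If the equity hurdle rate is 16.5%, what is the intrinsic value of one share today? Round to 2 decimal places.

$24.57

Two-stage DDM. Project D₁…D_2 at 0.11, terminal growth 0.015, discount at r = 0.165.
D_1 = 3.4077
D_2 = 3.7825
Terminal value at t=2: TV = D_3/(r−g) = 3.8393/(0.165−0.015) = 25.5952
P₀ = 3.4077/(1+0.165)^1 + 3.7825/(1+0.165)^2 + 25.5952/(1+0.165)^2 = 24.5705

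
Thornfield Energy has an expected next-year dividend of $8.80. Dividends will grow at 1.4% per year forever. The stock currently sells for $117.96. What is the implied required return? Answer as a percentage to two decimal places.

Rearranging the constant-growth DDM: r = D₁/P₀ + g.
r = 8.8000 / 117.96 + 0.014 = 0.07460 + 0.014 = 0.08860

8.86%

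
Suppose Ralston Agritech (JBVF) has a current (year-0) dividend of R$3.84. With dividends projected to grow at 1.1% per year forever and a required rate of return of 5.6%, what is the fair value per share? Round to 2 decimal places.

Gordon growth model: P₀ = D₁/(r − g). D₁ = 3.84 × (1 + 0.011) = 3.8822.
P₀ = 3.8822 / (0.056 − 0.011) = 3.8822 / 0.045 = 86.2720

R$86.27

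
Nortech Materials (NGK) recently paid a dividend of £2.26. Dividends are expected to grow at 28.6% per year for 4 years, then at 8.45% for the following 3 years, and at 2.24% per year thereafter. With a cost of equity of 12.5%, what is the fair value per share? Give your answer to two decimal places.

Three-stage DDM. Project D₁…D_7; terminal Gordon value at t=7 with g = 0.0224; discount at r = 0.125.
D_1 = 2.9064
D_2 = 3.7376
D_3 = 4.8065
D_4 = 6.1812
D_5 = 6.7035
D_6 = 7.2700
D_7 = 7.8843
TV_7 = 8.0609/(0.125−0.0224) = 78.5660
P₀ = Σ Dₜ/(1+r)ᵗ + TV_7/(1+r)^7 = 57.9824

£57.98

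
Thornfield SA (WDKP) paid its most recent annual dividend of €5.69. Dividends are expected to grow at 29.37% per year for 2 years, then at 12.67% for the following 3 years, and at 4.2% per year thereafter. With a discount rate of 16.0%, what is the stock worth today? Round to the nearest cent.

Three-stage DDM. Project D₁…D_5; terminal Gordon value at t=5 with g = 0.042; discount at r = 0.16.
D_1 = 7.3612
D_2 = 9.5231
D_3 = 10.7297
D_4 = 12.0892
D_5 = 13.6209
TV_5 = 14.1929/(0.16−0.042) = 120.2791
P₀ = Σ Dₜ/(1+r)ᵗ + TV_5/(1+r)^5 = 90.7253

€90.73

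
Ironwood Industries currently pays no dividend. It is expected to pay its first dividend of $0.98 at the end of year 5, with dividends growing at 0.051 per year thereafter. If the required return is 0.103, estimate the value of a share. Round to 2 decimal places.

$12.73

Deferred-dividend DDM. At t=4 the remaining stream is a growing perpetuity with first payment D_5 = 0.98.
V_4 = D_5/(r−g) = 0.98/(0.103−0.051) = 18.8462
P₀ = V_4/(1+r)^4 = 18.8462/(1+0.103)^4 = 12.7327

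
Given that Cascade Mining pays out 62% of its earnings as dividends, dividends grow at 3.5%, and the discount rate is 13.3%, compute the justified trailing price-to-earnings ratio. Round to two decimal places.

6.55

Justified trailing P/E = b(1+g)/(r−g) = 0.62×(1+0.035)/(0.133−0.035) = 6.5480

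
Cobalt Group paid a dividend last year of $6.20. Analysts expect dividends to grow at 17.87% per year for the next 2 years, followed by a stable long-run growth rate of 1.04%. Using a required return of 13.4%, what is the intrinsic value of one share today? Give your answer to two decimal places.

$67.90

Two-stage DDM. Project D₁…D_2 at 0.1787, terminal growth 0.0104, discount at r = 0.134.
D_1 = 7.3079
D_2 = 8.6139
Terminal value at t=2: TV = D_3/(r−g) = 8.7035/(0.134−0.0104) = 70.4163
P₀ = 7.3079/(1+0.134)^1 + 8.6139/(1+0.134)^2 + 70.4163/(1+0.134)^2 = 67.9007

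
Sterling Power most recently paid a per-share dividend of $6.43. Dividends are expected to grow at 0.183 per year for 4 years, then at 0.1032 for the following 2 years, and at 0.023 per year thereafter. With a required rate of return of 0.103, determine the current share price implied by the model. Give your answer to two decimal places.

Three-stage DDM. Project D₁…D_6; terminal Gordon value at t=6 with g = 0.023; discount at r = 0.103.
D_1 = 7.6067
D_2 = 8.9987
D_3 = 10.6455
D_4 = 12.5936
D_5 = 13.8933
D_6 = 15.3270
TV_6 = 15.6796/(0.103−0.023) = 195.9946
P₀ = Σ Dₜ/(1+r)ᵗ + TV_6/(1+r)^6 = 156.5964

$156.60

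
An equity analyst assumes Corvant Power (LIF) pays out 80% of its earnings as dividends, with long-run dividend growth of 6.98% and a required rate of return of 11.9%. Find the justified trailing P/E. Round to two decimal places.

17.40

Justified trailing P/E = b(1+g)/(r−g) = 0.80×(1+0.0698)/(0.119−0.0698) = 17.3951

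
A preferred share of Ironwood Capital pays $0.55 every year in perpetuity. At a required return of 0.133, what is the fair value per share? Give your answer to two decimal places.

Zero-growth DDM (perpetuity): P₀ = D/r = 0.55 / 0.133 = 4.1353

$4.14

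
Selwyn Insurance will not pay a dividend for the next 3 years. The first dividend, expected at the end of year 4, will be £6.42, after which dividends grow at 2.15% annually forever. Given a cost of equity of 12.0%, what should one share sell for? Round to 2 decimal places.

Deferred-dividend DDM. At t=3 the remaining stream is a growing perpetuity with first payment D_4 = 6.42.
V_3 = D_4/(r−g) = 6.42/(0.12−0.0215) = 65.1777
P₀ = V_3/(1+r)^3 = 65.1777/(1+0.12)^3 = 46.3922

£46.39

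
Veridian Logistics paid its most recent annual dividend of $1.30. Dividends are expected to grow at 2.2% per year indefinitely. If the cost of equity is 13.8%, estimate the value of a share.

$11.45

Gordon growth model: P₀ = D₁/(r − g). D₁ = 1.30 × (1 + 0.022) = 1.3286.
P₀ = 1.3286 / (0.138 − 0.022) = 1.3286 / 0.116 = 11.4534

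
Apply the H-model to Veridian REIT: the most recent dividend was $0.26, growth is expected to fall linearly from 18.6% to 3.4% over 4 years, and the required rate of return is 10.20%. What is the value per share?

$5.12

H-model: P₀ = D₀[(1+g_L) + H(g_S−g_L)]/(r−g_L), with H = 4/2 = 2.
P₀ = 0.26 × [(1+0.034) + 2×(0.186−0.034)] / (0.102−0.034)
   = 0.26 × 1.3380 / 0.068 = 5.1159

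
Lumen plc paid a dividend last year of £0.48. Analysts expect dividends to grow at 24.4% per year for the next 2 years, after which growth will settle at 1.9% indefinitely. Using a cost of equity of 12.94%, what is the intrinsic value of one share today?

£6.49

Two-stage DDM. Project D₁…D_2 at 0.244, terminal growth 0.019, discount at r = 0.1294.
D_1 = 0.5971
D_2 = 0.7428
Terminal value at t=2: TV = D_3/(r−g) = 0.7569/(0.1294−0.019) = 6.8563
P₀ = 0.5971/(1+0.1294)^1 + 0.7428/(1+0.1294)^2 + 6.8563/(1+0.1294)^2 = 6.4862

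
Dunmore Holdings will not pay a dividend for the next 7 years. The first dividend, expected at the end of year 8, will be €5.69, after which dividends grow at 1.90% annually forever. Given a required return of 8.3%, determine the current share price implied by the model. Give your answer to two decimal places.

Deferred-dividend DDM. At t=7 the remaining stream is a growing perpetuity with first payment D_8 = 5.69.
V_7 = D_8/(r−g) = 5.69/(0.083−0.019) = 88.9062
P₀ = V_7/(1+r)^7 = 88.9062/(1+0.083)^7 = 50.8784

€50.88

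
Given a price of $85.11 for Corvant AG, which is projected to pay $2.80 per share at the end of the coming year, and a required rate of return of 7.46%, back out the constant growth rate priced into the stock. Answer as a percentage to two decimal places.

4.17%

From P₀ = D₁/(r − g), the implied growth is g = r − D₁/P₀.
g = 0.0746 − 2.80/85.11 = 0.0746 − 0.03290 = 0.04170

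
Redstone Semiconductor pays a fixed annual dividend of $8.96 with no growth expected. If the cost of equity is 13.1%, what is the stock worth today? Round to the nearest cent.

$68.40

Zero-growth DDM (perpetuity): P₀ = D/r = 8.96 / 0.131 = 68.3969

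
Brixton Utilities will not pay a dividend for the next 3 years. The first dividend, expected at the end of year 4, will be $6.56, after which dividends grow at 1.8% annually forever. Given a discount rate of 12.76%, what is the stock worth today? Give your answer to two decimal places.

$41.75

Deferred-dividend DDM. At t=3 the remaining stream is a growing perpetuity with first payment D_4 = 6.56.
V_3 = D_4/(r−g) = 6.56/(0.1276−0.018) = 59.8540
P₀ = V_3/(1+r)^3 = 59.8540/(1+0.1276)^3 = 41.7473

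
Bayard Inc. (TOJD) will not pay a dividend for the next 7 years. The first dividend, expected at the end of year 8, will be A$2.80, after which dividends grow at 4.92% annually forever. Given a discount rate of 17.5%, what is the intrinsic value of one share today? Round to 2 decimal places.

Deferred-dividend DDM. At t=7 the remaining stream is a growing perpetuity with first payment D_8 = 2.80.
V_7 = D_8/(r−g) = 2.80/(0.175−0.0492) = 22.2576
P₀ = V_7/(1+r)^7 = 22.2576/(1+0.175)^7 = 7.1980

A$7.20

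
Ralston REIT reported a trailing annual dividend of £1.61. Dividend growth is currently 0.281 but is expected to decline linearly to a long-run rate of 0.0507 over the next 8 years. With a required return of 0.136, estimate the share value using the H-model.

£37.22

H-model: P₀ = D₀[(1+g_L) + H(g_S−g_L)]/(r−g_L), with H = 8/2 = 4.
P₀ = 1.61 × [(1+0.0507) + 4×(0.281−0.0507)] / (0.136−0.0507)
   = 1.61 × 1.9719 / 0.0853 = 37.2187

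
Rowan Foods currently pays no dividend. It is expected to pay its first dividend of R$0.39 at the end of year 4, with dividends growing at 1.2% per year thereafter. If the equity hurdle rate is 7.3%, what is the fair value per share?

Deferred-dividend DDM. At t=3 the remaining stream is a growing perpetuity with first payment D_4 = 0.39.
V_3 = D_4/(r−g) = 0.39/(0.073−0.012) = 6.3934
P₀ = V_3/(1+r)^3 = 6.3934/(1+0.073)^3 = 5.1753

R$5.18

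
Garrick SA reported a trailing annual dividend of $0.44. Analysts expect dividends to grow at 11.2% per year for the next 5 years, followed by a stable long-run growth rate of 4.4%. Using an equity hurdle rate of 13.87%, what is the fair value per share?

Two-stage DDM. Project D₁…D_5 at 0.112, terminal growth 0.044, discount at r = 0.1387.
D_1 = 0.4893
D_2 = 0.5441
D_3 = 0.6050
D_4 = 0.6728
D_5 = 0.7481
Terminal value at t=5: TV = D_6/(r−g) = 0.7810/(0.1387−0.044) = 8.2476
P₀ = 0.4893/(1+0.1387)^1 + 0.5441/(1+0.1387)^2 + 0.6050/(1+0.1387)^3 + 0.6728/(1+0.1387)^4 + 0.7481/(1+0.1387)^5 + 8.2476/(1+0.1387)^5 = 6.3580

$6.36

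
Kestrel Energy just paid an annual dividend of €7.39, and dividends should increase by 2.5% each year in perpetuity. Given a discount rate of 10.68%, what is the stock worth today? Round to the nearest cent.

€92.60

Gordon growth model: P₀ = D₁/(r − g). D₁ = 7.39 × (1 + 0.025) = 7.5747.
P₀ = 7.5747 / (0.1068 − 0.025) = 7.5747 / 0.0818 = 92.6009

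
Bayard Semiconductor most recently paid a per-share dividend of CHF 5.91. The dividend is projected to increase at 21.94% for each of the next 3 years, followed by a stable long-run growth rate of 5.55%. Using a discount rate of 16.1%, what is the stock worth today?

Two-stage DDM. Project D₁…D_3 at 0.2194, terminal growth 0.0555, discount at r = 0.161.
D_1 = 7.2067
D_2 = 8.7878
D_3 = 10.7158
Terminal value at t=3: TV = D_4/(r−g) = 11.3106/(0.161−0.0555) = 107.2091
P₀ = 7.2067/(1+0.161)^1 + 8.7878/(1+0.161)^2 + 10.7158/(1+0.161)^3 + 107.2091/(1+0.161)^3 = 88.0813

CHF 88.08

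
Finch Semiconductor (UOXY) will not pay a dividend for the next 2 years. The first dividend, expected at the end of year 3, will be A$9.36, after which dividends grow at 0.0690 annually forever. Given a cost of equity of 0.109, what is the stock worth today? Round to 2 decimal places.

Deferred-dividend DDM. At t=2 the remaining stream is a growing perpetuity with first payment D_3 = 9.36.
V_2 = D_3/(r−g) = 9.36/(0.109−0.069) = 234.0000
P₀ = V_2/(1+r)^2 = 234.0000/(1+0.109)^2 = 190.2623

A$190.26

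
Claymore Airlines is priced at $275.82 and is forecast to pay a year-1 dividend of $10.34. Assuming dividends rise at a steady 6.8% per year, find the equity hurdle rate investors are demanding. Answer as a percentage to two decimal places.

Rearranging the constant-growth DDM: r = D₁/P₀ + g.
r = 10.3400 / 275.82 + 0.068 = 0.03749 + 0.068 = 0.10549

10.55%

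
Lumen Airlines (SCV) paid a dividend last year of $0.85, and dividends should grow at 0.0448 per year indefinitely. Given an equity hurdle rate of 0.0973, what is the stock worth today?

Gordon growth model: P₀ = D₁/(r − g). D₁ = 0.85 × (1 + 0.0448) = 0.8881.
P₀ = 0.8881 / (0.0973 − 0.0448) = 0.8881 / 0.0525 = 16.9158

$16.92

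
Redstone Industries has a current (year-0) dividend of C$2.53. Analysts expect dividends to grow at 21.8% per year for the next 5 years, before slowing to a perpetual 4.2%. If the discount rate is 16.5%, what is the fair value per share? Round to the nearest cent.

C$41.26

Two-stage DDM. Project D₁…D_5 at 0.218, terminal growth 0.042, discount at r = 0.165.
D_1 = 3.0815
D_2 = 3.7533
D_3 = 4.5715
D_4 = 5.5681
D_5 = 6.7820
Terminal value at t=5: TV = D_6/(r−g) = 7.0668/(0.165−0.042) = 57.4539
P₀ = 3.0815/(1+0.165)^1 + 3.7533/(1+0.165)^2 + 4.5715/(1+0.165)^3 + 5.5681/(1+0.165)^4 + 6.7820/(1+0.165)^5 + 57.4539/(1+0.165)^5 = 41.2574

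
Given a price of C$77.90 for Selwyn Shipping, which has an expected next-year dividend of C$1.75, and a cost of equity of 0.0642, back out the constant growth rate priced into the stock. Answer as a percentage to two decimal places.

From P₀ = D₁/(r − g), the implied growth is g = r − D₁/P₀.
g = 0.0642 − 1.75/77.90 = 0.0642 − 0.02246 = 0.04174

4.17%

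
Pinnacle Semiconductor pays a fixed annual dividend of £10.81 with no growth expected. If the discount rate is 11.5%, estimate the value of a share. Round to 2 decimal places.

£94.00

Zero-growth DDM (perpetuity): P₀ = D/r = 10.81 / 0.115 = 94.0000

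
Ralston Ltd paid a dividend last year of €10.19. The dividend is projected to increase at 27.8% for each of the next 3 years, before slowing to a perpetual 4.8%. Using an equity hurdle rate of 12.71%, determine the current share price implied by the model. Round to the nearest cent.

€236.33

Two-stage DDM. Project D₁…D_3 at 0.278, terminal growth 0.048, discount at r = 0.1271.
D_1 = 13.0228
D_2 = 16.6432
D_3 = 21.2700
Terminal value at t=3: TV = D_4/(r−g) = 22.2909/(0.1271−0.048) = 281.8068
P₀ = 13.0228/(1+0.1271)^1 + 16.6432/(1+0.1271)^2 + 21.2700/(1+0.1271)^3 + 281.8068/(1+0.1271)^3 = 236.3284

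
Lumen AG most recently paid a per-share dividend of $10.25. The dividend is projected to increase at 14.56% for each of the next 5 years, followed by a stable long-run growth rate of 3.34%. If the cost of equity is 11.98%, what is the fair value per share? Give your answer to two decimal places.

Two-stage DDM. Project D₁…D_5 at 0.1456, terminal growth 0.0334, discount at r = 0.1198.
D_1 = 11.7424
D_2 = 13.4521
D_3 = 15.4107
D_4 = 17.6545
D_5 = 20.2250
Terminal value at t=5: TV = D_6/(r−g) = 20.9005/(0.1198−0.0334) = 241.9043
P₀ = 11.7424/(1+0.1198)^1 + 13.4521/(1+0.1198)^2 + 15.4107/(1+0.1198)^3 + 17.6545/(1+0.1198)^4 + 20.2250/(1+0.1198)^5 + 241.9043/(1+0.1198)^5 = 192.2887

$192.29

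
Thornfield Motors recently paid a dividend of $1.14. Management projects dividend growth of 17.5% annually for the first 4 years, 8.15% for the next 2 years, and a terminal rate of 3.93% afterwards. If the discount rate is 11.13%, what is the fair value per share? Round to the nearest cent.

Three-stage DDM. Project D₁…D_6; terminal Gordon value at t=6 with g = 0.0393; discount at r = 0.1113.
D_1 = 1.3395
D_2 = 1.5739
D_3 = 1.8493
D_4 = 2.1730
D_5 = 2.3501
D_6 = 2.5416
TV_6 = 2.6415/(0.1113−0.0393) = 36.6875
P₀ = Σ Dₜ/(1+r)ᵗ + TV_6/(1+r)^6 = 27.4652

$27.47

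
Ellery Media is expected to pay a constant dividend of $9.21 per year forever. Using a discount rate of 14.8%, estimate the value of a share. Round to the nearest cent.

$62.23

Zero-growth DDM (perpetuity): P₀ = D/r = 9.21 / 0.148 = 62.2297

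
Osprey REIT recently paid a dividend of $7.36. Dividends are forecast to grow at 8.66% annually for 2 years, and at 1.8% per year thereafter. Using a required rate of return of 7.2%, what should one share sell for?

$157.58

Two-stage DDM. Project D₁…D_2 at 0.0866, terminal growth 0.018, discount at r = 0.072.
D_1 = 7.9974
D_2 = 8.6899
Terminal value at t=2: TV = D_3/(r−g) = 8.8464/(0.072−0.018) = 163.8216
P₀ = 7.9974/(1+0.072)^1 + 8.6899/(1+0.072)^2 + 163.8216/(1+0.072)^2 = 157.5768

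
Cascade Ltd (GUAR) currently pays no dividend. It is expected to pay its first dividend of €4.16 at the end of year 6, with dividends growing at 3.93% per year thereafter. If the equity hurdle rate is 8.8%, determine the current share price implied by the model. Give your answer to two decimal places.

€56.03

Deferred-dividend DDM. At t=5 the remaining stream is a growing perpetuity with first payment D_6 = 4.16.
V_5 = D_6/(r−g) = 4.16/(0.088−0.0393) = 85.4209
P₀ = V_5/(1+r)^5 = 85.4209/(1+0.088)^5 = 56.0299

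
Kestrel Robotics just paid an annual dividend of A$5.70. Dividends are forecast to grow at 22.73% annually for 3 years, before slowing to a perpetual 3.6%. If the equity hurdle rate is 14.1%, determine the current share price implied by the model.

Two-stage DDM. Project D₁…D_3 at 0.2273, terminal growth 0.036, discount at r = 0.141.
D_1 = 6.9956
D_2 = 8.5857
D_3 = 10.5372
Terminal value at t=3: TV = D_4/(r−g) = 10.9166/(0.141−0.036) = 103.9675
P₀ = 6.9956/(1+0.141)^1 + 8.5857/(1+0.141)^2 + 10.5372/(1+0.141)^3 + 103.9675/(1+0.141)^3 = 89.8104

A$89.81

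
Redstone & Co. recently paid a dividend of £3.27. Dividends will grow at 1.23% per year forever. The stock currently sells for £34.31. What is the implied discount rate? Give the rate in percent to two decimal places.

10.88%

Rearranging the constant-growth DDM: r = D₁/P₀ + g.
D₁ = 3.27 × (1 + 0.0123) = 3.3102.
r = 3.3102 / 34.31 + 0.0123 = 0.09648 + 0.0123 = 0.10878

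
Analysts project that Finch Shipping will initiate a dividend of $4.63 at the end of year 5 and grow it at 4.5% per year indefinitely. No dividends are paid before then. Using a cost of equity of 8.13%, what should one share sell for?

$93.30

Deferred-dividend DDM. At t=4 the remaining stream is a growing perpetuity with first payment D_5 = 4.63.
V_4 = D_5/(r−g) = 4.63/(0.0813−0.045) = 127.5482
P₀ = V_4/(1+r)^4 = 127.5482/(1+0.0813)^4 = 93.3017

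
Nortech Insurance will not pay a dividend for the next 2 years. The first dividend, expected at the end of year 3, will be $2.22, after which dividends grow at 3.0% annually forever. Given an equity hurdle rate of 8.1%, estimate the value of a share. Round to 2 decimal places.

$37.25

Deferred-dividend DDM. At t=2 the remaining stream is a growing perpetuity with first payment D_3 = 2.22.
V_2 = D_3/(r−g) = 2.22/(0.081−0.03) = 43.5294
P₀ = V_2/(1+r)^2 = 43.5294/(1+0.081)^2 = 37.2504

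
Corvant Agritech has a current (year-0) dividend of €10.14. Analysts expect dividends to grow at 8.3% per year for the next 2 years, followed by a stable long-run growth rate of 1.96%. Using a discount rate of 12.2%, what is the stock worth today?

Two-stage DDM. Project D₁…D_2 at 0.083, terminal growth 0.0196, discount at r = 0.122.
D_1 = 10.9816
D_2 = 11.8931
Terminal value at t=2: TV = D_3/(r−g) = 12.1262/(0.122−0.0196) = 118.4199
P₀ = 10.9816/(1+0.122)^1 + 11.8931/(1+0.122)^2 + 118.4199/(1+0.122)^2 = 113.3022

€113.30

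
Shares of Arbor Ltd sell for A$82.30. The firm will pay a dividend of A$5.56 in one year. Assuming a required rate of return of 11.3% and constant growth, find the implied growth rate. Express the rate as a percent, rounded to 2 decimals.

4.54%

From P₀ = D₁/(r − g), the implied growth is g = r − D₁/P₀.
g = 0.113 − 5.56/82.30 = 0.113 − 0.06756 = 0.04544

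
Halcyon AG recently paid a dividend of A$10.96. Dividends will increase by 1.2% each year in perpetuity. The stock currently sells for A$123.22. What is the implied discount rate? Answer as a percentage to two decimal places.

10.20%

Rearranging the constant-growth DDM: r = D₁/P₀ + g.
D₁ = 10.96 × (1 + 0.012) = 11.0915.
r = 11.0915 / 123.22 + 0.012 = 0.09001 + 0.012 = 0.10201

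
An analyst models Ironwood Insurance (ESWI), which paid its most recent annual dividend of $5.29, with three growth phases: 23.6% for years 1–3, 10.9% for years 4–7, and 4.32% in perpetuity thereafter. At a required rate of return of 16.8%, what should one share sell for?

Three-stage DDM. Project D₁…D_7; terminal Gordon value at t=7 with g = 0.0432; discount at r = 0.168.
D_1 = 6.5384
D_2 = 8.0815
D_3 = 9.9887
D_4 = 11.0775
D_5 = 12.2850
D_6 = 13.6240
D_7 = 15.1091
TV_7 = 15.7618/(0.168−0.0432) = 126.2962
P₀ = Σ Dₜ/(1+r)ᵗ + TV_7/(1+r)^7 = 82.4434

$82.44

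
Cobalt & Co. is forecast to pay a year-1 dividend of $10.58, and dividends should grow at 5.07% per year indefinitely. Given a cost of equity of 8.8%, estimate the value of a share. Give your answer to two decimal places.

$283.65

Gordon growth model: P₀ = D₁/(r − g), with D₁ = 10.58 given directly.
P₀ = 10.5800 / (0.088 − 0.0507) = 10.5800 / 0.0373 = 283.6461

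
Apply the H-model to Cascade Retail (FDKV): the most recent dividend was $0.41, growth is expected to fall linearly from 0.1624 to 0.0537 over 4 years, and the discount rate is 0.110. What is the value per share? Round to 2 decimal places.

H-model: P₀ = D₀[(1+g_L) + H(g_S−g_L)]/(r−g_L), with H = 4/2 = 2.
P₀ = 0.41 × [(1+0.0537) + 2×(0.1624−0.0537)] / (0.11−0.0537)
   = 0.41 × 1.2711 / 0.0563 = 9.2567

$9.26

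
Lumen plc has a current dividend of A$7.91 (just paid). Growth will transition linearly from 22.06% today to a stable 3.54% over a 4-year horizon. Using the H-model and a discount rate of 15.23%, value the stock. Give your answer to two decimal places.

H-model: P₀ = D₀[(1+g_L) + H(g_S−g_L)]/(r−g_L), with H = 4/2 = 2.
P₀ = 7.91 × [(1+0.0354) + 2×(0.2206−0.0354)] / (0.1523−0.0354)
   = 7.91 × 1.4058 / 0.1169 = 95.1230

A$95.12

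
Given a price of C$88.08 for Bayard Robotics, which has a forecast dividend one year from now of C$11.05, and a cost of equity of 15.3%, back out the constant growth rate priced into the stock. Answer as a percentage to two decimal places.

2.75%

From P₀ = D₁/(r − g), the implied growth is g = r − D₁/P₀.
g = 0.153 − 11.05/88.08 = 0.153 − 0.12545 = 0.02755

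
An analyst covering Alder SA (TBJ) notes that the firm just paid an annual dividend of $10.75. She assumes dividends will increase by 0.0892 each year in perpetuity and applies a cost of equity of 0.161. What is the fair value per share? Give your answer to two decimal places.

$163.08

Gordon growth model: P₀ = D₁/(r − g). D₁ = 10.75 × (1 + 0.0892) = 11.7089.
P₀ = 11.7089 / (0.161 − 0.0892) = 11.7089 / 0.0718 = 163.0766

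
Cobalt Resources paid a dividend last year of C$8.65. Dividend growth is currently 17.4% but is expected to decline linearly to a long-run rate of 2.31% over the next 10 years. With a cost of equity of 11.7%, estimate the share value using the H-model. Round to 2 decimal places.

C$163.75

H-model: P₀ = D₀[(1+g_L) + H(g_S−g_L)]/(r−g_L), with H = 10/2 = 5.
P₀ = 8.65 × [(1+0.0231) + 5×(0.174−0.0231)] / (0.117−0.0231)
   = 8.65 × 1.7776 / 0.0939 = 163.7512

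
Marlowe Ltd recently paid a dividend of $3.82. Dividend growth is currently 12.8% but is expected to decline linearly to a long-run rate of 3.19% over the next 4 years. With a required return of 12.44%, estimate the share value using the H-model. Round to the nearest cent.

$50.55

H-model: P₀ = D₀[(1+g_L) + H(g_S−g_L)]/(r−g_L), with H = 4/2 = 2.
P₀ = 3.82 × [(1+0.0319) + 2×(0.128−0.0319)] / (0.1244−0.0319)
   = 3.82 × 1.2241 / 0.0925 = 50.5520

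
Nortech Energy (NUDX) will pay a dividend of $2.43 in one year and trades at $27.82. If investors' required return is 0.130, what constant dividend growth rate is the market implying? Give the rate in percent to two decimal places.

From P₀ = D₁/(r − g), the implied growth is g = r − D₁/P₀.
g = 0.13 − 2.43/27.82 = 0.13 − 0.08735 = 0.04265

4.27%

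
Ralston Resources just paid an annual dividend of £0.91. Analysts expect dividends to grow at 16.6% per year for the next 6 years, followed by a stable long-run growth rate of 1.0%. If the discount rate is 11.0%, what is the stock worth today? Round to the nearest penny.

Two-stage DDM. Project D₁…D_6 at 0.166, terminal growth 0.01, discount at r = 0.11.
D_1 = 1.0611
D_2 = 1.2372
D_3 = 1.4426
D_4 = 1.6820
D_5 = 1.9613
D_6 = 2.2868
Terminal value at t=6: TV = D_7/(r−g) = 2.3097/(0.11−0.01) = 23.0969
P₀ = 1.0611/(1+0.11)^1 + 1.2372/(1+0.11)^2 + 1.4426/(1+0.11)^3 + 1.6820/(1+0.11)^4 + 1.9613/(1+0.11)^5 + 2.2868/(1+0.11)^6 + 23.0969/(1+0.11)^6 = 18.8579

£18.86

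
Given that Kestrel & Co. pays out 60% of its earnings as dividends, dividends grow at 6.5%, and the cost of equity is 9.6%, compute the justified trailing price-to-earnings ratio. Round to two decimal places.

20.61

Justified trailing P/E = b(1+g)/(r−g) = 0.60×(1+0.065)/(0.096−0.065) = 20.6129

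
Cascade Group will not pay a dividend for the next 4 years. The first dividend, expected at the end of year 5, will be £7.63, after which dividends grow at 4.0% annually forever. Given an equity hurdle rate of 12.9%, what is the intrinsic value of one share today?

£52.77

Deferred-dividend DDM. At t=4 the remaining stream is a growing perpetuity with first payment D_5 = 7.63.
V_4 = D_5/(r−g) = 7.63/(0.129−0.04) = 85.7303
P₀ = V_4/(1+r)^4 = 85.7303/(1+0.129)^4 = 52.7666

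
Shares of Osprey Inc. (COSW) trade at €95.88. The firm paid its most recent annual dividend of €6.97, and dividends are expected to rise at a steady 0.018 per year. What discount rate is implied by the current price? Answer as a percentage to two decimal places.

9.20%

Rearranging the constant-growth DDM: r = D₁/P₀ + g.
D₁ = 6.97 × (1 + 0.018) = 7.0955.
r = 7.0955 / 95.88 + 0.018 = 0.07400 + 0.018 = 0.09200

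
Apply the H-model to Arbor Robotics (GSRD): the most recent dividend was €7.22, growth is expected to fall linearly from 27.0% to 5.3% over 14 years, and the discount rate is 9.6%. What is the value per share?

H-model: P₀ = D₀[(1+g_L) + H(g_S−g_L)]/(r−g_L), with H = 14/2 = 7.
P₀ = 7.22 × [(1+0.053) + 7×(0.27−0.053)] / (0.096−0.053)
   = 7.22 × 2.5720 / 0.043 = 431.8567

€431.86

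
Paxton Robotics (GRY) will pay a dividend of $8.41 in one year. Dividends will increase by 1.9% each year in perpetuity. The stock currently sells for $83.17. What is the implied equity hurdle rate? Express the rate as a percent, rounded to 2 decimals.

12.01%

Rearranging the constant-growth DDM: r = D₁/P₀ + g.
r = 8.4100 / 83.17 + 0.019 = 0.10112 + 0.019 = 0.12012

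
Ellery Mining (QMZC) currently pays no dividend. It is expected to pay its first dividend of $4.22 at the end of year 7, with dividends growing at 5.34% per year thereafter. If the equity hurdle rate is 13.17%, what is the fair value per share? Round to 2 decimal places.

Deferred-dividend DDM. At t=6 the remaining stream is a growing perpetuity with first payment D_7 = 4.22.
V_6 = D_7/(r−g) = 4.22/(0.1317−0.0534) = 53.8953
P₀ = V_6/(1+r)^6 = 53.8953/(1+0.1317)^6 = 25.6545

$25.65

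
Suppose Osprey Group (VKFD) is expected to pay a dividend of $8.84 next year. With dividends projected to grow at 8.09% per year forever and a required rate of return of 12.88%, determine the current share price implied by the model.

$184.55

Gordon growth model: P₀ = D₁/(r − g), with D₁ = 8.84 given directly.
P₀ = 8.8400 / (0.1288 − 0.0809) = 8.8400 / 0.0479 = 184.5511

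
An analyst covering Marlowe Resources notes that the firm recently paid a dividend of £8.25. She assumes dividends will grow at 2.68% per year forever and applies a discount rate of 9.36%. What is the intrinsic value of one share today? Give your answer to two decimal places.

£126.81

Gordon growth model: P₀ = D₁/(r − g). D₁ = 8.25 × (1 + 0.0268) = 8.4711.
P₀ = 8.4711 / (0.0936 − 0.0268) = 8.4711 / 0.0668 = 126.8129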